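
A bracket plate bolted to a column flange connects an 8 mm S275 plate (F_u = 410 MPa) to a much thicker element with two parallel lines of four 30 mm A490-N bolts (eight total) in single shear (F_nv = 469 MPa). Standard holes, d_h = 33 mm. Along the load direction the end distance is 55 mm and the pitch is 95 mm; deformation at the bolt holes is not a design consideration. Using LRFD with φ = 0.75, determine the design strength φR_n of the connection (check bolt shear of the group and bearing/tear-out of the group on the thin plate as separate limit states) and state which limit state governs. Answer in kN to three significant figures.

1610 kN (bearing governs)

Bolt shear: A_b = π·30²/4 = 706.9 mm²; R_n = 469 × 706.9 × 8 × 1 / 1000 = 2652 kN → 0.75 × 2652 = 1990 kN.
Bearing (1.5 l_c t F_u ≤ 3.0 d t F_u): upper limit = 3.0·30·8·410 / 1000 = 295.2 kN.
  Edge l_c = 55 − 33/2 = 38.5 → r_n = 189.4 kN; interior l_c = 95 − 33 = 62 → r_n = 295.2 kN.
  R_n,bearing = 2·189.4 + 6·295.2 = 2150 kN → 0.75 × 2150 = 1610 kN.
Bearing governs: 1610 kN.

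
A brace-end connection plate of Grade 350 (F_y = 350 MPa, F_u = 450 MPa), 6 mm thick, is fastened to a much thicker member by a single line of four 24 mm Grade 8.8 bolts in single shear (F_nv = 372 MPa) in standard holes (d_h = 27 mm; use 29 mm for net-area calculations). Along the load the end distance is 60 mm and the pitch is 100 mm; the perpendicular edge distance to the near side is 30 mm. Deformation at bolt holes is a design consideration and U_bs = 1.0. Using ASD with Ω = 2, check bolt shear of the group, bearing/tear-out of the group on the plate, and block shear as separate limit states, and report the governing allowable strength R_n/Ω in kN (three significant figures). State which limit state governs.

230 kN (block shear governs)

Bolt shear: A_b = π·24²/4 = 452.4 mm²; R_n = 372 × 452.4 × 4 × 1 / 1000 = 673.2 kN → 673.2 / 2 = 337 kN.
Bearing: edge l_c = 46.5, r_n = 150.7 kN; interior l_c = 73, r_n = 155.5 kN; R_n = 150.7 + 3·155.5 = 617.2 kN → 309 kN.
Block shear: A_gv = 2160, A_nv = 1551, A_nt = 93 mm²; R_n = min(0.6F_uA_nv, 0.6F_yA_gv) + U_bs·F_u·A_nt = 460.6 kN → 230 kN.
Block shear governs: 230 kN.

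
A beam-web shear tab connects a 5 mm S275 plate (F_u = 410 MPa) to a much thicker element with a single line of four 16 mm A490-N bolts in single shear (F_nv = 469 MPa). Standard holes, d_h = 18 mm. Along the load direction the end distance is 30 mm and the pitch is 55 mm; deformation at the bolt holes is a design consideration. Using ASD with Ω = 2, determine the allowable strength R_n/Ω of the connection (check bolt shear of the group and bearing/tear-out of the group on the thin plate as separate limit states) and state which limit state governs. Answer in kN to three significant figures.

144 kN (bearing governs)

Bolt shear: A_b = π·16²/4 = 201.1 mm²; R_n = 469 × 201.1 × 4 × 1 / 1000 = 377.2 kN → 377.2 / 2 = 189 kN.
Bearing (1.2 l_c t F_u ≤ 2.4 d t F_u): upper limit = 2.4·16·5·410 / 1000 = 78.72 kN.
  Edge l_c = 30 − 18/2 = 21 → r_n = 51.66 kN; interior l_c = 55 − 18 = 37 → r_n = 78.72 kN.
  R_n,bearing = 1·51.66 + 3·78.72 = 287.8 kN → 287.8 / 2 = 144 kN.
Bearing governs: 144 kN.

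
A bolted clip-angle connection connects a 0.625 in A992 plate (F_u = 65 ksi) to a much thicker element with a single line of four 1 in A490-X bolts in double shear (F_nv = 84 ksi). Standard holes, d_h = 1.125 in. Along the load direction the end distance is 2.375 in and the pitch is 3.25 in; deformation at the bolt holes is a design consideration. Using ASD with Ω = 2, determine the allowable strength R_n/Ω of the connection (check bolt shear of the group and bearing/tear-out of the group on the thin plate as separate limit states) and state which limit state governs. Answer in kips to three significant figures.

Bolt shear: A_b = π·1²/4 = 0.7854 in²; R_n = 84 × 0.7854 × 4 × 2 = 527.8 kips → 527.8 / 2 = 264 kips.
Bearing (1.2 l_c t F_u ≤ 2.4 d t F_u): upper limit = 2.4·1·0.625·65 = 97.5 kips.
  Edge l_c = 2.375 − 1.125/2 = 1.812 → r_n = 88.36 kips; interior l_c = 3.25 − 1.125 = 2.125 → r_n = 97.5 kips.
  R_n,bearing = 1·88.36 + 3·97.5 = 380.9 kips → 380.9 / 2 = 190 kips.
Bearing governs: 190 kips.

190 kips (bearing governs)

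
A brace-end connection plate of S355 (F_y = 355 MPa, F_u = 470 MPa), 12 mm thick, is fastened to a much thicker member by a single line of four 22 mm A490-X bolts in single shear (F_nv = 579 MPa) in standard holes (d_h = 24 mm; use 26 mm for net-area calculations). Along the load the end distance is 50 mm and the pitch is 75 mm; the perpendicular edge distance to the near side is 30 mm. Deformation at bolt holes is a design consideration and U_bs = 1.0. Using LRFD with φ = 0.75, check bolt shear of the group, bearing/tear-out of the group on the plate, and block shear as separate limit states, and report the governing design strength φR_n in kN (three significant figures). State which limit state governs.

539 kN (block shear governs)

Bolt shear: A_b = π·22²/4 = 380.1 mm²; R_n = 579 × 380.1 × 4 × 1 / 1000 = 880.4 kN → 0.75 × 880.4 = 660 kN.
Bearing: edge l_c = 38, r_n = 257.2 kN; interior l_c = 51, r_n = 297.8 kN; R_n = 257.2 + 3·297.8 = 1151 kN → 863 kN.
Block shear: A_gv = 3300, A_nv = 2208, A_nt = 204 mm²; R_n = min(0.6F_uA_nv, 0.6F_yA_gv) + U_bs·F_u·A_nt = 718.5 kN → 539 kN.
Block shear governs: 539 kN.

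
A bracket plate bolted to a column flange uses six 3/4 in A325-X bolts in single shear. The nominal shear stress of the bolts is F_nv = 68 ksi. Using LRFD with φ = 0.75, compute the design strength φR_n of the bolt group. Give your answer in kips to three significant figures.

135 kips

A_b = π × 0.75² / 4 = 0.4418 in².
R_n = F_nv · A_b · n · n_s = 68 × 0.4418 × 6 × 1 = 180.2 kips.
Design strength φR_n = 0.75 × 180.2 = 135 kips.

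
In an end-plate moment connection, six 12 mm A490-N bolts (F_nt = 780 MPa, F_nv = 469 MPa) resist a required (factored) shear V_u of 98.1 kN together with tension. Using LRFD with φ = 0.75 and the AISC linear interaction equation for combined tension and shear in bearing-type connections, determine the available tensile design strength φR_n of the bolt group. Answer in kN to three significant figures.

A_b = π·12²/4 = 113.1 mm²; f_rv = 98.1 × 1000 / (6 × 113.1) = 144.6 MPa.
F'_nt = 1.3 F_nt − (F_nt / φF_nv) f_rv = 1.3·780 − (780/(0.75·469))·144.6 = 693.4 MPa, capped at F_nt → F'_nt = 693.4 MPa.
R_n = F'_nt · A_b · n = 693.4 × 113.1 × 6 / 1000 = 470.5 kN.
Design strength φR_n = 0.75 × 470.5 = 353 kN.

353 kN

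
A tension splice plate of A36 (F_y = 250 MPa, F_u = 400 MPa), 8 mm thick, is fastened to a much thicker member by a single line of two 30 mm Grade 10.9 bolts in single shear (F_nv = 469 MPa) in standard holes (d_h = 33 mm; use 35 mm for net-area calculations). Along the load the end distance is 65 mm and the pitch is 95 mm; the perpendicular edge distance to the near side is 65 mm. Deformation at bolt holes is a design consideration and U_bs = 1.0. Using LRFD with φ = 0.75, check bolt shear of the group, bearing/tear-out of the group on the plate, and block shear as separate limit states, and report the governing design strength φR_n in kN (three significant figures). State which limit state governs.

258 kN (block shear governs)

Bolt shear: A_b = π·30²/4 = 706.9 mm²; R_n = 469 × 706.9 × 2 × 1 / 1000 = 663 kN → 0.75 × 663 = 497 kN.
Bearing: edge l_c = 48.5, r_n = 186.2 kN; interior l_c = 62, r_n = 230.4 kN; R_n = 186.2 + 1·230.4 = 416.6 kN → 312 kN.
Block shear: A_gv = 1280, A_nv = 860, A_nt = 380 mm²; R_n = min(0.6F_uA_nv, 0.6F_yA_gv) + U_bs·F_u·A_nt = 344 kN → 258 kN.
Block shear governs: 258 kN.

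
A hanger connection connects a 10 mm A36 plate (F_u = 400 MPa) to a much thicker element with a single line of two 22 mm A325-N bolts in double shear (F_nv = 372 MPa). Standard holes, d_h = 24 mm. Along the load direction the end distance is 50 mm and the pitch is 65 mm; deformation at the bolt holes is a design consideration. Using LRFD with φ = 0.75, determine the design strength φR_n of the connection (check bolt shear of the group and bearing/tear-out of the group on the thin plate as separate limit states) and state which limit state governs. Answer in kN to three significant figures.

284 kN (bearing governs)

Bolt shear: A_b = π·22²/4 = 380.1 mm²; R_n = 372 × 380.1 × 2 × 2 / 1000 = 565.6 kN → 0.75 × 565.6 = 424 kN.
Bearing (1.2 l_c t F_u ≤ 2.4 d t F_u): upper limit = 2.4·22·10·400 / 1000 = 211.2 kN.
  Edge l_c = 50 − 24/2 = 38 → r_n = 182.4 kN; interior l_c = 65 − 24 = 41 → r_n = 196.8 kN.
  R_n,bearing = 1·182.4 + 1·196.8 = 379.2 kN → 0.75 × 379.2 = 284 kN.
Bearing governs: 284 kN.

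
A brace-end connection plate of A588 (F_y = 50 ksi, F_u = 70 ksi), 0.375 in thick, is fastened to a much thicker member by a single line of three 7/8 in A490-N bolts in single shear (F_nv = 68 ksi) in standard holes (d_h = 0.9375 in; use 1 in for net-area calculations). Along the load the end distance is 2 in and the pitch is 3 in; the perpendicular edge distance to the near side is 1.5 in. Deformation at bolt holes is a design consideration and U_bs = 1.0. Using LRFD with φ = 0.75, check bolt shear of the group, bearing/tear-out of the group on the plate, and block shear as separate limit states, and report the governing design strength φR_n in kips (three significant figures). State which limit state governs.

Bolt shear: A_b = π·0.875²/4 = 0.6013 in²; R_n = 68 × 0.6013 × 3 × 1 = 122.7 kips → 0.75 × 122.7 = 92 kips.
Bearing: edge l_c = 1.531, r_n = 48.23 kips; interior l_c = 2.062, r_n = 55.13 kips; R_n = 48.23 + 2·55.13 = 158.5 kips → 119 kips.
Block shear: A_gv = 3, A_nv = 2.062, A_nt = 0.375 in²; R_n = min(0.6F_uA_nv, 0.6F_yA_gv) + U_bs·F_u·A_nt = 112.9 kips → 84.7 kips.
Block shear governs: 84.7 kips.

84.7 kips (block shear governs)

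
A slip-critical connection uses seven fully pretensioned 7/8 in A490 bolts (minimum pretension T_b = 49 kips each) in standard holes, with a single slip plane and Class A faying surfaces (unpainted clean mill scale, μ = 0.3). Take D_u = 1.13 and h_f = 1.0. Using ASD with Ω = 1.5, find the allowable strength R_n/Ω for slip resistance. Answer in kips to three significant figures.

77.5 kips

R_n = μ · D_u · h_f · T_b · n_s · n_b = 0.3 × 1.13 × 1.0 × 49 × 1 × 7 = 116.3 kips.
Allowable strength R_n/Ω = 116.3 / 1.5 = 77.5 kips.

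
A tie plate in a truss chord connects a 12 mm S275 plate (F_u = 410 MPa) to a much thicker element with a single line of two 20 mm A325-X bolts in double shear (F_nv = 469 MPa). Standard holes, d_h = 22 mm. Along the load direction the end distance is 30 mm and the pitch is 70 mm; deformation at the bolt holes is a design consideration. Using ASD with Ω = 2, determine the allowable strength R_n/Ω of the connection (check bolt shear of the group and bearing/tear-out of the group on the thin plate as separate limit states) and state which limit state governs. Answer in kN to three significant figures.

Bolt shear: A_b = π·20²/4 = 314.2 mm²; R_n = 469 × 314.2 × 2 × 2 / 1000 = 589.4 kN → 589.4 / 2 = 295 kN.
Bearing (1.2 l_c t F_u ≤ 2.4 d t F_u): upper limit = 2.4·20·12·410 / 1000 = 236.2 kN.
  Edge l_c = 30 − 22/2 = 19 → r_n = 112.2 kN; interior l_c = 70 − 22 = 48 → r_n = 236.2 kN.
  R_n,bearing = 1·112.2 + 1·236.2 = 348.3 kN → 348.3 / 2 = 174 kN.
Bearing governs: 174 kN.

174 kN (bearing governs)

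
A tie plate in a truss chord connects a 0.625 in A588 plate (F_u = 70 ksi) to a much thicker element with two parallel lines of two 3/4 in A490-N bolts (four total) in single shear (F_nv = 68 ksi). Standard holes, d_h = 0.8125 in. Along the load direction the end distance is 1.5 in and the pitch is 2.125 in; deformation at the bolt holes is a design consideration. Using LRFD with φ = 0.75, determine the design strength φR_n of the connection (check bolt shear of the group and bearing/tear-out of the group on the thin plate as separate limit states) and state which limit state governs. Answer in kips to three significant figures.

90.1 kips (bolt shear governs)

Bolt shear: A_b = π·0.75²/4 = 0.4418 in²; R_n = 68 × 0.4418 × 4 × 1 = 120.2 kips → 0.75 × 120.2 = 90.1 kips.
Bearing (1.2 l_c t F_u ≤ 2.4 d t F_u): upper limit = 2.4·0.75·0.625·70 = 78.75 kips.
  Edge l_c = 1.5 − 0.8125/2 = 1.094 → r_n = 57.42 kips; interior l_c = 2.125 − 0.8125 = 1.312 → r_n = 68.91 kips.
  R_n,bearing = 2·57.42 + 2·68.91 = 252.7 kips → 0.75 × 252.7 = 189 kips.
Bolt shear governs: 90.1 kips.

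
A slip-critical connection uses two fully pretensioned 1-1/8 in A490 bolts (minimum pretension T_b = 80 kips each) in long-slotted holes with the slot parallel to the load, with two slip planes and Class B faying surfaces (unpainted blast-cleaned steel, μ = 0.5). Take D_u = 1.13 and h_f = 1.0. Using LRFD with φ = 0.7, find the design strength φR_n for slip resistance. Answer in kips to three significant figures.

127 kips

R_n = μ · D_u · h_f · T_b · n_s · n_b = 0.5 × 1.13 × 1.0 × 80 × 2 × 2 = 180.8 kips.
Design strength φR_n = 0.7 × 180.8 = 127 kips.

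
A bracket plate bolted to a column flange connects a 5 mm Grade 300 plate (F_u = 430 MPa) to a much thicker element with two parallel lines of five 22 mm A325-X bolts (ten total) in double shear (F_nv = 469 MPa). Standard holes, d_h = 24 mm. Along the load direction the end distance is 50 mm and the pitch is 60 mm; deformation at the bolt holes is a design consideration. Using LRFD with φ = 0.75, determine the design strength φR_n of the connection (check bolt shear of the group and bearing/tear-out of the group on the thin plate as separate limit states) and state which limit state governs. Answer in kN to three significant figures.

704 kN (bearing governs)

Bolt shear: A_b = π·22²/4 = 380.1 mm²; R_n = 469 × 380.1 × 10 × 2 / 1000 = 3566 kN → 0.75 × 3566 = 2670 kN.
Bearing (1.2 l_c t F_u ≤ 2.4 d t F_u): upper limit = 2.4·22·5·430 / 1000 = 113.5 kN.
  Edge l_c = 50 − 24/2 = 38 → r_n = 98.04 kN; interior l_c = 60 − 24 = 36 → r_n = 92.88 kN.
  R_n,bearing = 2·98.04 + 8·92.88 = 939.1 kN → 0.75 × 939.1 = 704 kN.
Bearing governs: 704 kN.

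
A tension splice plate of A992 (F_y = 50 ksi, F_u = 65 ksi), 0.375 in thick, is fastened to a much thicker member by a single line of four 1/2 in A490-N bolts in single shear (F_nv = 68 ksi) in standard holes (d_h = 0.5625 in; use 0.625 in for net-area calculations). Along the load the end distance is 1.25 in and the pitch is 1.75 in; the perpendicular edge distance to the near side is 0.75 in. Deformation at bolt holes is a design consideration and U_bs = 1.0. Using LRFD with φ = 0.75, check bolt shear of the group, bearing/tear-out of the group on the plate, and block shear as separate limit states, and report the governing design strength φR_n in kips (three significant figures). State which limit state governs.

40.1 kips (bolt shear governs)

Bolt shear: A_b = π·0.5²/4 = 0.1963 in²; R_n = 68 × 0.1963 × 4 × 1 = 53.41 kips → 0.75 × 53.41 = 40.1 kips.
Bearing: edge l_c = 0.9688, r_n = 28.34 kips; interior l_c = 1.188, r_n = 29.25 kips; R_n = 28.34 + 3·29.25 = 116.1 kips → 87.1 kips.
Block shear: A_gv = 2.438, A_nv = 1.617, A_nt = 0.1641 in²; R_n = min(0.6F_uA_nv, 0.6F_yA_gv) + U_bs·F_u·A_nt = 73.73 kips → 55.3 kips.
Bolt shear governs: 40.1 kips.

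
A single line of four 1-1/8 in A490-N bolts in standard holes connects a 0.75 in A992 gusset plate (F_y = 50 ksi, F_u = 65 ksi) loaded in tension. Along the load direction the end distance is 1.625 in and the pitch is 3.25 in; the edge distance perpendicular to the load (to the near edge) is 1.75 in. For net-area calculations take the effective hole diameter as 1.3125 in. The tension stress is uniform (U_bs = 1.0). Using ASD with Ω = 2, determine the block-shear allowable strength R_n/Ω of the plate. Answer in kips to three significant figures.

Shear plane L_v = 1.625 + 3·3.25 = 11.38 in; A_gv = 11.38 × 0.75 = 8.531 in².
A_nv = (11.38 − 3.5·1.3125) × 0.75 = 5.086 in².
A_nt = (1.75 − 0.5·1.3125) × 0.75 = 0.8203 in².
0.6 F_u A_nv = 198.4 kips; 0.6 F_y A_gv = 255.9 kips → shear rupture governs the shear term.
R_n = 198.4 + 1.0 × 65 × 0.8203 = 251.7 kips.
Allowable strength R_n/Ω = 251.7 / 2 = 126 kips.

126 kips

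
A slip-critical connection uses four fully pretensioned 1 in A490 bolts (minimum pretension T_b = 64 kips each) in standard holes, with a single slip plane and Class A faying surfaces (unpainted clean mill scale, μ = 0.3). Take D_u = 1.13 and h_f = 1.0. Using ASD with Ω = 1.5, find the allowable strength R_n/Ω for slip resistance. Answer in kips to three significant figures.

57.9 kips

R_n = μ · D_u · h_f · T_b · n_s · n_b = 0.3 × 1.13 × 1.0 × 64 × 1 × 4 = 86.78 kips.
Allowable strength R_n/Ω = 86.78 / 1.5 = 57.9 kips.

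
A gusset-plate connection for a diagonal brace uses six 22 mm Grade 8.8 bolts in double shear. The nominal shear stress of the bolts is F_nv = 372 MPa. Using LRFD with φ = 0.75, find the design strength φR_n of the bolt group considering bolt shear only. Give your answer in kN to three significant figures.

1270 kN

A_b = π × 22² / 4 = 380.1 mm².
R_n = F_nv · A_b · n · n_s = 372 × 380.1 × 6 × 2 / 1000 = 1697 kN.
Design strength φR_n = 0.75 × 1697 = 1270 kN.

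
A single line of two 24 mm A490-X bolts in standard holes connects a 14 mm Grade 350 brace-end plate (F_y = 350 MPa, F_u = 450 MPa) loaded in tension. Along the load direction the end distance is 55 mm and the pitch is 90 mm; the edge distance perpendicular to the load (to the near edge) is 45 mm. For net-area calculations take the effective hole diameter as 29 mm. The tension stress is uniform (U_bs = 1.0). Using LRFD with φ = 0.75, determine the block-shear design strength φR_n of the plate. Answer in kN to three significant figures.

432 kN

Shear plane L_v = 55 + 1·90 = 145 mm; A_gv = 145 × 14 = 2030 mm².
A_nv = (145 − 1.5·29) × 14 = 1421 mm².
A_nt = (45 − 0.5·29) × 14 = 427 mm².
0.6 F_u A_nv = 383.7 kN; 0.6 F_y A_gv = 426.3 kN → shear rupture governs the shear term.
R_n = 383.7 + 1.0 × 450 × 427 / 1000 = 575.8 kN.
Design strength φR_n = 0.75 × 575.8 = 432 kN.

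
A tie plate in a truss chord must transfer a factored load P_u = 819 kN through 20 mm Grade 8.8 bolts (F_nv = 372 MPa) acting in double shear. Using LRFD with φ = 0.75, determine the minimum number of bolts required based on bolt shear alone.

5 bolts

A_b = π·20²/4 = 314.2 mm².
Per-bolt design strength φR_n = 0.75 × 372 × 314.2 × 2 / 1000 = 175.3 kN.
n ≥ 819 / 175.3 = 4.672 → use 5 bolts.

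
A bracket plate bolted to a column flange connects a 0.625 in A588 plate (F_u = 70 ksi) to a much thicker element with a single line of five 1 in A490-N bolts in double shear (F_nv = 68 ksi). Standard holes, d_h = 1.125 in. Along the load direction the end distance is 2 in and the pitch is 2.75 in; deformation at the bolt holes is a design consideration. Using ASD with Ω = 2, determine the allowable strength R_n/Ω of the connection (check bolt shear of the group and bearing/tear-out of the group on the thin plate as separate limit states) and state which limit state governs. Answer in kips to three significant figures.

Bolt shear: A_b = π·1²/4 = 0.7854 in²; R_n = 68 × 0.7854 × 5 × 2 = 534.1 kips → 534.1 / 2 = 267 kips.
Bearing (1.2 l_c t F_u ≤ 2.4 d t F_u): upper limit = 2.4·1·0.625·70 = 105 kips.
  Edge l_c = 2 − 1.125/2 = 1.438 → r_n = 75.47 kips; interior l_c = 2.75 − 1.125 = 1.625 → r_n = 85.31 kips.
  R_n,bearing = 1·75.47 + 4·85.31 = 416.7 kips → 416.7 / 2 = 208 kips.
Bearing governs: 208 kips.

208 kips (bearing governs)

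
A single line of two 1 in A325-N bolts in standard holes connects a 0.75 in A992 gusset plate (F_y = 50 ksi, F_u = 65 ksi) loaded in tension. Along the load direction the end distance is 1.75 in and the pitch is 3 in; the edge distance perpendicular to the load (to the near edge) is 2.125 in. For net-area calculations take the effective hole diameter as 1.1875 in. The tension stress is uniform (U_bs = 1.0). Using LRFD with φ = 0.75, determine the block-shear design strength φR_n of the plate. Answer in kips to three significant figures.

121 kips

Shear plane L_v = 1.75 + 1·3 = 4.75 in; A_gv = 4.75 × 0.75 = 3.562 in².
A_nv = (4.75 − 1.5·1.1875) × 0.75 = 2.227 in².
A_nt = (2.125 − 0.5·1.1875) × 0.75 = 1.148 in².
0.6 F_u A_nv = 86.84 kips; 0.6 F_y A_gv = 106.9 kips → shear rupture governs the shear term.
R_n = 86.84 + 1.0 × 65 × 1.148 = 161.5 kips.
Design strength φR_n = 0.75 × 161.5 = 121 kips.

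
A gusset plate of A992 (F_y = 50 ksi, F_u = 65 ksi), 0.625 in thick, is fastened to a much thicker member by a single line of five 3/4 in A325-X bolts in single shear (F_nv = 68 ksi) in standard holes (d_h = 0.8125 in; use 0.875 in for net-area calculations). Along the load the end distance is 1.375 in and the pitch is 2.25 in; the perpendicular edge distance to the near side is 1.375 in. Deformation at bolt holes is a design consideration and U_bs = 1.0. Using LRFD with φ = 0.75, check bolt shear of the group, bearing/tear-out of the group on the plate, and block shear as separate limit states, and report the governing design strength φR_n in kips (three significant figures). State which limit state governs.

Bolt shear: A_b = π·0.75²/4 = 0.4418 in²; R_n = 68 × 0.4418 × 5 × 1 = 150.2 kips → 0.75 × 150.2 = 113 kips.
Bearing: edge l_c = 0.9688, r_n = 47.23 kips; interior l_c = 1.438, r_n = 70.08 kips; R_n = 47.23 + 4·70.08 = 327.5 kips → 246 kips.
Block shear: A_gv = 6.484, A_nv = 4.023, A_nt = 0.5859 in²; R_n = min(0.6F_uA_nv, 0.6F_yA_gv) + U_bs·F_u·A_nt = 195 kips → 146 kips.
Bolt shear governs: 113 kips.

113 kips (bolt shear governs)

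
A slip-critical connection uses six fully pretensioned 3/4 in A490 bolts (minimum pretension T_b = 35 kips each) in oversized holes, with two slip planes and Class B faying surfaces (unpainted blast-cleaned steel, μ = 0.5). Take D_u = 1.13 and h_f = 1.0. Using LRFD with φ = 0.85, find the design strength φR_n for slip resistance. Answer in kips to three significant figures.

202 kips

R_n = μ · D_u · h_f · T_b · n_s · n_b = 0.5 × 1.13 × 1.0 × 35 × 2 × 6 = 237.3 kips.
Design strength φR_n = 0.85 × 237.3 = 202 kips.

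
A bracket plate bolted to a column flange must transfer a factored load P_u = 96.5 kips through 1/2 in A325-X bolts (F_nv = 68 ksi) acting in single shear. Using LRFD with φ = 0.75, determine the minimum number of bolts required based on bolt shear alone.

10 bolts

A_b = π·0.5²/4 = 0.1963 in².
Per-bolt design strength φR_n = 0.75 × 68 × 0.1963 × 1 = 10.01 kips.
n ≥ 96.5 / 10.01 = 9.637 → use 10 bolts.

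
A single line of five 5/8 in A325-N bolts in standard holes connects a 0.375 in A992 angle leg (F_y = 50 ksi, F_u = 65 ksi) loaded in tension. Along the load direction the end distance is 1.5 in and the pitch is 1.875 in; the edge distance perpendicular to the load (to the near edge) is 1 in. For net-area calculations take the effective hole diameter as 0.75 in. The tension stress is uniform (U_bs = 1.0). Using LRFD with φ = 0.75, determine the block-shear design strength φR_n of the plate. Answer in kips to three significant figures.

73.1 kips

Shear plane L_v = 1.5 + 4·1.875 = 9 in; A_gv = 9 × 0.375 = 3.375 in².
A_nv = (9 − 4.5·0.75) × 0.375 = 2.109 in².
A_nt = (1 − 0.5·0.75) × 0.375 = 0.2344 in².
0.6 F_u A_nv = 82.27 kips; 0.6 F_y A_gv = 101.2 kips → shear rupture governs the shear term.
R_n = 82.27 + 1.0 × 65 × 0.2344 = 97.5 kips.
Design strength φR_n = 0.75 × 97.5 = 73.1 kips.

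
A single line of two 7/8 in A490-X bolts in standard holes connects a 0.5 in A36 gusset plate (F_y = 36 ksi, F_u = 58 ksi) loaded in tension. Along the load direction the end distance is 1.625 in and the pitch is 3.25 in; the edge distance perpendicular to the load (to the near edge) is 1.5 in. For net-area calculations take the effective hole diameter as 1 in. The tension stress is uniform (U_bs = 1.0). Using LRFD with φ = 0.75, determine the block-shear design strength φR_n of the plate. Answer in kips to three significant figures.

Shear plane L_v = 1.625 + 1·3.25 = 4.875 in; A_gv = 4.875 × 0.5 = 2.438 in².
A_nv = (4.875 − 1.5·1) × 0.5 = 1.688 in².
A_nt = (1.5 − 0.5·1) × 0.5 = 0.5 in².
0.6 F_u A_nv = 58.72 kips; 0.6 F_y A_gv = 52.65 kips → shear yielding governs the shear term.
R_n = 52.65 + 1.0 × 58 × 0.5 = 81.65 kips.
Design strength φR_n = 0.75 × 81.65 = 61.2 kips.

61.2 kips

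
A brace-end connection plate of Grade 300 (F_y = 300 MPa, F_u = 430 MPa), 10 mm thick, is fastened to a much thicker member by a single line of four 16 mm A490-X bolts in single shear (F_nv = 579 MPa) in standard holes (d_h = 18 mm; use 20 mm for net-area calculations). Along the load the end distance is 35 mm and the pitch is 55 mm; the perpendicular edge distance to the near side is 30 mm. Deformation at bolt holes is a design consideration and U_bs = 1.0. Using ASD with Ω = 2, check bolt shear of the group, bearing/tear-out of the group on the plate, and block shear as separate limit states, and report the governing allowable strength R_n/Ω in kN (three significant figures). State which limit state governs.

211 kN (block shear governs)

Bolt shear: A_b = π·16²/4 = 201.1 mm²; R_n = 579 × 201.1 × 4 × 1 / 1000 = 465.7 kN → 465.7 / 2 = 233 kN.
Bearing: edge l_c = 26, r_n = 134.2 kN; interior l_c = 37, r_n = 165.1 kN; R_n = 134.2 + 3·165.1 = 629.5 kN → 315 kN.
Block shear: A_gv = 2000, A_nv = 1300, A_nt = 200 mm²; R_n = min(0.6F_uA_nv, 0.6F_yA_gv) + U_bs·F_u·A_nt = 421.4 kN → 211 kN.
Block shear governs: 211 kN.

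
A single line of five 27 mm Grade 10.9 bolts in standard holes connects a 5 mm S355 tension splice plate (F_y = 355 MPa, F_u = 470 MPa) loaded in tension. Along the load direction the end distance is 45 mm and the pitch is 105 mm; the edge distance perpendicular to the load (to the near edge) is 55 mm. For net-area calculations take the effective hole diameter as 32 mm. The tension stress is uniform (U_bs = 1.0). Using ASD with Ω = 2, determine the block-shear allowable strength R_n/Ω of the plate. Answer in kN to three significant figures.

272 kN

Shear plane L_v = 45 + 4·105 = 465 mm; A_gv = 465 × 5 = 2325 mm².
A_nv = (465 − 4.5·32) × 5 = 1605 mm².
A_nt = (55 − 0.5·32) × 5 = 195 mm².
0.6 F_u A_nv = 452.6 kN; 0.6 F_y A_gv = 495.2 kN → shear rupture governs the shear term.
R_n = 452.6 + 1.0 × 470 × 195 / 1000 = 544.3 kN.
Allowable strength R_n/Ω = 544.3 / 2 = 272 kN.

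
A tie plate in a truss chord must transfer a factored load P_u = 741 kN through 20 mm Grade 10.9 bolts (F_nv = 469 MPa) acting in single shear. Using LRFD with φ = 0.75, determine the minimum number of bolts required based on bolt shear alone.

7 bolts

A_b = π·20²/4 = 314.2 mm².
Per-bolt design strength φR_n = 0.75 × 469 × 314.2 × 1 / 1000 = 110.5 kN.
n ≥ 741 / 110.5 = 6.706 → use 7 bolts.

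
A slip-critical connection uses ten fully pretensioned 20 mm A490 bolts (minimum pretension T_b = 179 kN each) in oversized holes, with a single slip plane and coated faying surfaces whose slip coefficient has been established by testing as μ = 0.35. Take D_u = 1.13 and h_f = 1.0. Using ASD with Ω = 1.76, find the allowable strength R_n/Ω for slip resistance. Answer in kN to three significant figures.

402 kN

R_n = μ · D_u · h_f · T_b · n_s · n_b = 0.35 × 1.13 × 1.0 × 179 × 1 × 10 = 707.9 kN.
Allowable strength R_n/Ω = 707.9 / 1.76 = 402 kN.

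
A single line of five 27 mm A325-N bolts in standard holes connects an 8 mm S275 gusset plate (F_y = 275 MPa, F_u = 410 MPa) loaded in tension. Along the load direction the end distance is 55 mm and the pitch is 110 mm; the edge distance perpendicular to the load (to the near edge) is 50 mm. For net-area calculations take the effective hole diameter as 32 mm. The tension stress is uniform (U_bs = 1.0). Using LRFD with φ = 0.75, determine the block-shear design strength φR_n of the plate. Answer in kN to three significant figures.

Shear plane L_v = 55 + 4·110 = 495 mm; A_gv = 495 × 8 = 3960 mm².
A_nv = (495 − 4.5·32) × 8 = 2808 mm².
A_nt = (50 − 0.5·32) × 8 = 272 mm².
0.6 F_u A_nv = 690.8 kN; 0.6 F_y A_gv = 653.4 kN → shear yielding governs the shear term.
R_n = 653.4 + 1.0 × 410 × 272 / 1000 = 764.9 kN.
Design strength φR_n = 0.75 × 764.9 = 574 kN.

574 kN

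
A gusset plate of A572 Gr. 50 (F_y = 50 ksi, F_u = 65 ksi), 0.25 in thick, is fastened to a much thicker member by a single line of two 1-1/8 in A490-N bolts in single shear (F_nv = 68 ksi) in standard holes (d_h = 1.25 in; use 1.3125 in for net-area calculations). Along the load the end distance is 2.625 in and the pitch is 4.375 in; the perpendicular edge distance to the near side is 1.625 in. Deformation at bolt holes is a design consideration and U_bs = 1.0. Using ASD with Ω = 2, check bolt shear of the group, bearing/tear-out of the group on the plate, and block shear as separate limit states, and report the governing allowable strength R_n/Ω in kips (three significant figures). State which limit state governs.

32.4 kips (block shear governs)

Bolt shear: A_b = π·1.125²/4 = 0.994 in²; R_n = 68 × 0.994 × 2 × 1 = 135.2 kips → 135.2 / 2 = 67.6 kips.
Bearing: edge l_c = 2, r_n = 39 kips; interior l_c = 3.125, r_n = 43.87 kips; R_n = 39 + 1·43.87 = 82.88 kips → 41.4 kips.
Block shear: A_gv = 1.75, A_nv = 1.258, A_nt = 0.2422 in²; R_n = min(0.6F_uA_nv, 0.6F_yA_gv) + U_bs·F_u·A_nt = 64.8 kips → 32.4 kips.
Block shear governs: 32.4 kips.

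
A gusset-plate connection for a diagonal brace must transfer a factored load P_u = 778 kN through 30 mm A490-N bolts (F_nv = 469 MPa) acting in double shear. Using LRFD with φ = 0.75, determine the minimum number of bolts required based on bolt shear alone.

A_b = π·30²/4 = 706.9 mm².
Per-bolt design strength φR_n = 0.75 × 469 × 706.9 × 2 / 1000 = 497.3 kN.
n ≥ 778 / 497.3 = 1.565 → use 2 bolts.

2 bolts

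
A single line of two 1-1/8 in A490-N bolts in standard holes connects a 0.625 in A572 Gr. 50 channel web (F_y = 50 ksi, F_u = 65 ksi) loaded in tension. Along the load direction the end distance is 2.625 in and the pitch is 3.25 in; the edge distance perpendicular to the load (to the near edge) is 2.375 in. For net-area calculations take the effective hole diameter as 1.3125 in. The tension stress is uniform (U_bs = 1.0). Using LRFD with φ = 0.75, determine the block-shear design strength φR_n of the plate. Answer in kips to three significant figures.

Shear plane L_v = 2.625 + 1·3.25 = 5.875 in; A_gv = 5.875 × 0.625 = 3.672 in².
A_nv = (5.875 − 1.5·1.3125) × 0.625 = 2.441 in².
A_nt = (2.375 − 0.5·1.3125) × 0.625 = 1.074 in².
0.6 F_u A_nv = 95.21 kips; 0.6 F_y A_gv = 110.2 kips → shear rupture governs the shear term.
R_n = 95.21 + 1.0 × 65 × 1.074 = 165 kips.
Design strength φR_n = 0.75 × 165 = 124 kips.

124 kips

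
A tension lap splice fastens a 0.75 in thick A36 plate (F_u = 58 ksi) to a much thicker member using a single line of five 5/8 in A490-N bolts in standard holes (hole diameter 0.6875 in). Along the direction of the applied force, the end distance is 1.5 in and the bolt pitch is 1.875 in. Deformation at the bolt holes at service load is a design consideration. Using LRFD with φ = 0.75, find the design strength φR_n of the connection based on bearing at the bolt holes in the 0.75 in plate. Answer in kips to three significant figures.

Per bolt r_n = 1.2 l_c t F_u ≤ 2.4 d t F_u; upper limit = 2.4 × 0.625 × 0.75 × 58 = 65.25 kips.
Edge bolt: l_c = 1.5 − 0.6875/2 = 1.156 in → 1.2 × 1.156 × 0.75 × 58 = 60.36 → r_n = 60.36 kips.
Interior bolts: l_c = 1.875 − 0.6875 = 1.188 in → 1.2 × 1.188 × 0.75 × 58 = 61.99 → r_n = 61.99 kips.
R_n = 1 × 60.36 + 4 × 61.99 = 308.3 kips.
Design strength φR_n = 0.75 × 308.3 = 231 kips.

231 kips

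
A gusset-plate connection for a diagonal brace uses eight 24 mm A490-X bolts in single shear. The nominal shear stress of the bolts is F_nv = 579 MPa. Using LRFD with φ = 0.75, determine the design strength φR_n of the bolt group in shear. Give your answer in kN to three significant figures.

A_b = π × 24² / 4 = 452.4 mm².
R_n = F_nv · A_b · n · n_s = 579 × 452.4 × 8 × 1 / 1000 = 2095 kN.
Design strength φR_n = 0.75 × 2095 = 1570 kN.

1570 kN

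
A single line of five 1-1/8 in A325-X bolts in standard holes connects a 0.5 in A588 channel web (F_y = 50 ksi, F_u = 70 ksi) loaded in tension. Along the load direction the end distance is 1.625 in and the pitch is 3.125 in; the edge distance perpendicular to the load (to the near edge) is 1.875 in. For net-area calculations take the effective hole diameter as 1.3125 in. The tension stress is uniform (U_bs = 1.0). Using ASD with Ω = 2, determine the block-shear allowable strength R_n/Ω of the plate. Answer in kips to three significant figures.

Shear plane L_v = 1.625 + 4·3.125 = 14.12 in; A_gv = 14.12 × 0.5 = 7.062 in².
A_nv = (14.12 − 4.5·1.3125) × 0.5 = 4.109 in².
A_nt = (1.875 − 0.5·1.3125) × 0.5 = 0.6094 in².
0.6 F_u A_nv = 172.6 kips; 0.6 F_y A_gv = 211.9 kips → shear rupture governs the shear term.
R_n = 172.6 + 1.0 × 70 × 0.6094 = 215.2 kips.
Allowable strength R_n/Ω = 215.2 / 2 = 108 kips.

108 kips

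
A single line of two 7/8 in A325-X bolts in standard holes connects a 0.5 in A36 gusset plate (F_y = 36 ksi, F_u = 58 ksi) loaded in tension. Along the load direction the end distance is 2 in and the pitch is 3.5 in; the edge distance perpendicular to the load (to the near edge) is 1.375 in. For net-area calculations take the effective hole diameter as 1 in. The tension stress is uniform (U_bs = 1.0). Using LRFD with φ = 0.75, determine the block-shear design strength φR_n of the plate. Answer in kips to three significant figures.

Shear plane L_v = 2 + 1·3.5 = 5.5 in; A_gv = 5.5 × 0.5 = 2.75 in².
A_nv = (5.5 − 1.5·1) × 0.5 = 2 in².
A_nt = (1.375 − 0.5·1) × 0.5 = 0.4375 in².
0.6 F_u A_nv = 69.6 kips; 0.6 F_y A_gv = 59.4 kips → shear yielding governs the shear term.
R_n = 59.4 + 1.0 × 58 × 0.4375 = 84.77 kips.
Design strength φR_n = 0.75 × 84.77 = 63.6 kips.

63.6 kips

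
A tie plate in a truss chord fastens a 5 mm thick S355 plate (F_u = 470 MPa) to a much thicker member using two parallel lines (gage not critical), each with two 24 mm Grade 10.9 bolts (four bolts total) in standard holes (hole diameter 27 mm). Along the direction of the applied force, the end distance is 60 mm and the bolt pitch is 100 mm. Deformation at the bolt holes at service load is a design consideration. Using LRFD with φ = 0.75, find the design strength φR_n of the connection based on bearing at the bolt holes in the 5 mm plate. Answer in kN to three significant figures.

400 kN

Per bolt r_n = 1.2 l_c t F_u ≤ 2.4 d t F_u; upper limit = 2.4 × 24 × 5 × 470 / 1000 = 135.4 kN.
Edge bolt: l_c = 60 − 27/2 = 46.5 mm → 1.2 × 46.5 × 5 × 470 / 1000 = 131.1 → r_n = 131.1 kN.
Interior bolts: l_c = 100 − 27 = 73 mm → 1.2 × 73 × 5 × 470 / 1000 = 205.9 → r_n = 135.4 kN.
R_n = 2 × 131.1 + 2 × 135.4 = 533 kN.
Design strength φR_n = 0.75 × 533 = 400 kN.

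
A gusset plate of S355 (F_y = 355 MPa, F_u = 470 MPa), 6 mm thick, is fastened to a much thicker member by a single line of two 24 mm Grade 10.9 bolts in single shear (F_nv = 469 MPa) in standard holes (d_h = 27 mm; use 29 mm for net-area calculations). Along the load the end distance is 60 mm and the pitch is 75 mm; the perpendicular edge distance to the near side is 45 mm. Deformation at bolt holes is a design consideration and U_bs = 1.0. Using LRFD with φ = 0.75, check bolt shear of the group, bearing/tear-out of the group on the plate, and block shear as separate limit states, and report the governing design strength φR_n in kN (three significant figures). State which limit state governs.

181 kN (block shear governs)

Bolt shear: A_b = π·24²/4 = 452.4 mm²; R_n = 469 × 452.4 × 2 × 1 / 1000 = 424.3 kN → 0.75 × 424.3 = 318 kN.
Bearing: edge l_c = 46.5, r_n = 157.4 kN; interior l_c = 48, r_n = 162.4 kN; R_n = 157.4 + 1·162.4 = 319.8 kN → 240 kN.
Block shear: A_gv = 810, A_nv = 549, A_nt = 183 mm²; R_n = min(0.6F_uA_nv, 0.6F_yA_gv) + U_bs·F_u·A_nt = 240.8 kN → 181 kN.
Block shear governs: 181 kN.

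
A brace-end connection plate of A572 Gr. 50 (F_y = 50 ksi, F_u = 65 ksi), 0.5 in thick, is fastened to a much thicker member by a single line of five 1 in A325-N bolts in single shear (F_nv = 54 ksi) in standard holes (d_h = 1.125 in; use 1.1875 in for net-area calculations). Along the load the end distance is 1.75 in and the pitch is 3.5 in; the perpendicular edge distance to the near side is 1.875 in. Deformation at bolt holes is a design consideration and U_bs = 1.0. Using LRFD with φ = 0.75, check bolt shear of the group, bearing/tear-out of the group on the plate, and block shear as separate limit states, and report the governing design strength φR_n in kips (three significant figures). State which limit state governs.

159 kips (bolt shear governs)

Bolt shear: A_b = π·1²/4 = 0.7854 in²; R_n = 54 × 0.7854 × 5 × 1 = 212.1 kips → 0.75 × 212.1 = 159 kips.
Bearing: edge l_c = 1.188, r_n = 46.31 kips; interior l_c = 2.375, r_n = 78 kips; R_n = 46.31 + 4·78 = 358.3 kips → 269 kips.
Block shear: A_gv = 7.875, A_nv = 5.203, A_nt = 0.6406 in²; R_n = min(0.6F_uA_nv, 0.6F_yA_gv) + U_bs·F_u·A_nt = 244.6 kips → 183 kips.
Bolt shear governs: 159 kips.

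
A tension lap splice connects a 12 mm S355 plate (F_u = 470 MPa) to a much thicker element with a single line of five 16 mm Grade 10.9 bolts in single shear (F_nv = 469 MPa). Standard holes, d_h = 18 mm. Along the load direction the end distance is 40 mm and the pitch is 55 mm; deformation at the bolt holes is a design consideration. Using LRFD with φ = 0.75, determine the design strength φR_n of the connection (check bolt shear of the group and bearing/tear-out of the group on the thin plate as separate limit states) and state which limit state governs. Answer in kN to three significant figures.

354 kN (bolt shear governs)

Bolt shear: A_b = π·16²/4 = 201.1 mm²; R_n = 469 × 201.1 × 5 × 1 / 1000 = 471.5 kN → 0.75 × 471.5 = 354 kN.
Bearing (1.2 l_c t F_u ≤ 2.4 d t F_u): upper limit = 2.4·16·12·470 / 1000 = 216.6 kN.
  Edge l_c = 40 − 18/2 = 31 → r_n = 209.8 kN; interior l_c = 55 − 18 = 37 → r_n = 216.6 kN.
  R_n,bearing = 1·209.8 + 4·216.6 = 1076 kN → 0.75 × 1076 = 807 kN.
Bolt shear governs: 354 kN.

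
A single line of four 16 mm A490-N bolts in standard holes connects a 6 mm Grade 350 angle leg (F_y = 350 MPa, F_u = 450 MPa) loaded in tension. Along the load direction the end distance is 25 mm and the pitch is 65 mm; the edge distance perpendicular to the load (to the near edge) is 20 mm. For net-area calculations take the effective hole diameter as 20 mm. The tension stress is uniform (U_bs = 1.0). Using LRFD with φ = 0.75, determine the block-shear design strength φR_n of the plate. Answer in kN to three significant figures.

202 kN

Shear plane L_v = 25 + 3·65 = 220 mm; A_gv = 220 × 6 = 1320 mm².
A_nv = (220 − 3.5·20) × 6 = 900 mm².
A_nt = (20 − 0.5·20) × 6 = 60 mm².
0.6 F_u A_nv = 243 kN; 0.6 F_y A_gv = 277.2 kN → shear rupture governs the shear term.
R_n = 243 + 1.0 × 450 × 60 / 1000 = 270 kN.
Design strength φR_n = 0.75 × 270 = 202 kN.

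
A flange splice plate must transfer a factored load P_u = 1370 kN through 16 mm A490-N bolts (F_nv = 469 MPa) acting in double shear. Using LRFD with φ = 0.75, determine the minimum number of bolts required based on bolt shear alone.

10 bolts

A_b = π·16²/4 = 201.1 mm².
Per-bolt design strength φR_n = 0.75 × 469 × 201.1 × 2 / 1000 = 141.4 kN.
n ≥ 1370 / 141.4 = 9.686 → use 10 bolts.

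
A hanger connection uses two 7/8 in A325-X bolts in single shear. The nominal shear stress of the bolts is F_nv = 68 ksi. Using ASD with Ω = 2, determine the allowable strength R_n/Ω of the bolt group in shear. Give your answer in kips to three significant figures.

A_b = π × 0.875² / 4 = 0.6013 in².
R_n = F_nv · A_b · n · n_s = 68 × 0.6013 × 2 × 1 = 81.78 kips.
Allowable strength R_n/Ω = 81.78 / 2 = 40.9 kips.

40.9 kips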